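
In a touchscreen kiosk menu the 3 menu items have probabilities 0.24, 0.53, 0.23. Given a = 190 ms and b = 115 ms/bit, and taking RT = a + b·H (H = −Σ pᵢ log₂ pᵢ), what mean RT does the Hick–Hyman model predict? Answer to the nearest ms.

359 ms

Entropy contributions −pᵢ log₂ pᵢ: 0.4941, 0.4854, 0.4877; sum H = 1.4672 bits.
RT = a + bH = 190 + 115·1.4672 = 358.73 ms.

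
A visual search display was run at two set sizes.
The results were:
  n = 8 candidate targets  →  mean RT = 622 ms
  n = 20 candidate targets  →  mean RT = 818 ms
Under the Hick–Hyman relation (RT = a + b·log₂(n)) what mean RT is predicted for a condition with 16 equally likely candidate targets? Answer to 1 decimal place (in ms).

770.3 ms

RT is linear in log₂ n, so two points fix the line:
  b = (818 − 622) / (log₂ 20 − log₂ 8) = 196 / (4.3219 − 3) = 148.268 ms/bit
  a = 622 − 148.268 × 3 = 177.195 ms
Then RT(16) = 177.195 + 148.268 × log₂ 16 = 177.195 + 148.268 × 4 ≈ 770.268 ms.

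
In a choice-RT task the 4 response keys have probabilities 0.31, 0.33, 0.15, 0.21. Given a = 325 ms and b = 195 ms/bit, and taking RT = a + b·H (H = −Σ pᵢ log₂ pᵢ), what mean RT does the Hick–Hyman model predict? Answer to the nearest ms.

Entropy contributions −pᵢ log₂ pᵢ: 0.5238, 0.5278, 0.4105, 0.4728; sum H = 1.9350 bits.
RT = a + bH = 325 + 195·1.9350 = 702.32 ms.

702 ms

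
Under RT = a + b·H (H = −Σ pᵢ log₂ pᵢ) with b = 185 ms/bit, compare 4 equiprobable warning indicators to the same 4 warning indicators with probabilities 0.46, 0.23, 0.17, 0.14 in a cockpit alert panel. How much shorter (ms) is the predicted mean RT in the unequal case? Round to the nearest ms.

31 ms

Equiprobable entropy H₀ = log₂ 4 = 2.0000 bits.
Skewed entropy H = −Σ pᵢ log₂ pᵢ = 1.8347 bits.
ΔRT = b·(H₀ − H) = 185 × 0.1653 = 30.58 ms.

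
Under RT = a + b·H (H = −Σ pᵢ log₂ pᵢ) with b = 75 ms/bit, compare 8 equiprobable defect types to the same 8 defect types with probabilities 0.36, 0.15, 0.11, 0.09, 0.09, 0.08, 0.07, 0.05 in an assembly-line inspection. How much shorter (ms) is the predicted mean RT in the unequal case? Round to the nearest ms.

23 ms

Equiprobable entropy H₀ = log₂ 8 = 3.0000 bits.
Skewed entropy H = −Σ pᵢ log₂ pᵢ = 2.6929 bits.
ΔRT = b·(H₀ − H) = 75 × 0.3071 = 23.03 ms.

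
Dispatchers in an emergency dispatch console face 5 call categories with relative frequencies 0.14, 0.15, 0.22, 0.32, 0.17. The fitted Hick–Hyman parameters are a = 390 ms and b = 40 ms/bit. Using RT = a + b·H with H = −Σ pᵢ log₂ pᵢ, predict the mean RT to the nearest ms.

Entropy contributions −pᵢ log₂ pᵢ: 0.3971, 0.4105, 0.4806, 0.5260, 0.4346; sum H = 2.2488 bits.
RT = a + bH = 390 + 40·2.2488 = 479.95 ms.

480 ms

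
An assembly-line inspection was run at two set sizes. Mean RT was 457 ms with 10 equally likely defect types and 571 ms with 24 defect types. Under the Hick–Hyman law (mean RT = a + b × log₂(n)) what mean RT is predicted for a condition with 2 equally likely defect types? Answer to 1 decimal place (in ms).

247.4 ms

Fit slope and intercept:
  b = (571 − 457) / (log₂ 24 − log₂ 10) = 114 / (4.5850 − 3.3219) = 90.259 ms/bit
  a = 457 − 90.259 × 3.3219 = 157.167 ms
Then RT(2) = 157.167 + 90.259 × log₂ 2 = 157.167 + 90.259 × 1 ≈ 247.426 ms.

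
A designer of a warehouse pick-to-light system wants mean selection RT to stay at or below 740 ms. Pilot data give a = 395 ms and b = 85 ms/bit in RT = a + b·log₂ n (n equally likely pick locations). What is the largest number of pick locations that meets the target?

Information budget: (740 − 395)/85 = 4.0588 bits, so n ≤ 2^4.0588 = 16.666 → at most 16.

16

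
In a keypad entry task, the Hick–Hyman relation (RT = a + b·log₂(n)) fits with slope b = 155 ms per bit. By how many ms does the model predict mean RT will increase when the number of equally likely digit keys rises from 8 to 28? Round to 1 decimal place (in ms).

Only the slope matters, since a is common to both: ΔRT = b·log₂(n₂/n₁).
log₂(28) − log₂(8) = 4.8074 − 3 = 1.8074.
ΔRT = 155 × 1.8074 = 280.140 ms.

280.1 ms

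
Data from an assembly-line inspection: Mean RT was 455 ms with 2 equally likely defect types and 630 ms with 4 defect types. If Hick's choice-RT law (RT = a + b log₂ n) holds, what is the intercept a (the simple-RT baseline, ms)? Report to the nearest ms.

280 ms

b = (RT₂ − RT₁)/(log₂ n₂ − log₂ n₁) = (630 − 455)/(2 − 1) = 175 ms/bit.
a = RT₁ − b·log₂ n₁ = 455 − 175 × 1 = 280.000 ms.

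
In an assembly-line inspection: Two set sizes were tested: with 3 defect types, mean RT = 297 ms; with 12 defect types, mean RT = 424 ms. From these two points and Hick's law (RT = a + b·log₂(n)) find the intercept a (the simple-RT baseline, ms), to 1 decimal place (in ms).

The slope on a log₂ axis is (424 − 297) / (3.5850 − 1.5850) = 63.500 ms/bit.
a = RT₁ − b·log₂ n₁ = 297 − 63.500 × 1.5850 = 196.355 ms.

196.4 ms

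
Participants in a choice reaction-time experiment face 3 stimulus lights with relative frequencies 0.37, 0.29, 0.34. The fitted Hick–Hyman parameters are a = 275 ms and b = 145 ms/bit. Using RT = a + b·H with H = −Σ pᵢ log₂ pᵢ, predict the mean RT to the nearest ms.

Entropy contributions −pᵢ log₂ pᵢ: 0.5307, 0.5179, 0.5292; sum H = 1.5778 bits.
RT = a + bH = 275 + 145·1.5778 = 503.78 ms.

504 ms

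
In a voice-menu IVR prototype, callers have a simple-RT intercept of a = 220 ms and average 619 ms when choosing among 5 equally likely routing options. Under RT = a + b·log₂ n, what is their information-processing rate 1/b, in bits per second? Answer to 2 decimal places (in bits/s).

5.82 bits/s

Choice component = 619 − 220 = 399 ms over log₂(5) = 2.3219 bits.
b = 399 / 2.3219 = 171.840 ms/bit, so 1/b = 5.819 bits/s.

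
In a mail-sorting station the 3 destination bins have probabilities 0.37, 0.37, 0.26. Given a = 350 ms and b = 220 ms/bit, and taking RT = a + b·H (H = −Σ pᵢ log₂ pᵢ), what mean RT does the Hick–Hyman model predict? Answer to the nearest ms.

695 ms

Entropy contributions −pᵢ log₂ pᵢ: 0.5307, 0.5307, 0.5053; sum H = 1.5667 bits.
RT = a + bH = 350 + 220·1.5667 = 694.68 ms.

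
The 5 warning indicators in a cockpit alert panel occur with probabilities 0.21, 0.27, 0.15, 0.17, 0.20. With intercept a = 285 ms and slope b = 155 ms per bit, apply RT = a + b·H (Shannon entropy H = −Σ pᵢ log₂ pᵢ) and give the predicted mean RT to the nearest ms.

640 ms

H = 0.21·log₂(1/0.21) + 0.27·log₂(1/0.27) + 0.15·log₂(1/0.15) + 0.17·log₂(1/0.17) + 0.20·log₂(1/0.20) = 2.2924 bits.
RT = 285 + 155 × 2.2924 = 640.32 ms.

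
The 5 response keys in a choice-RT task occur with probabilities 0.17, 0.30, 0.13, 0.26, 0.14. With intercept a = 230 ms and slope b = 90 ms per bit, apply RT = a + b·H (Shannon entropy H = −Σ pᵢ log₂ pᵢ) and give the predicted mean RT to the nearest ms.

H = 0.17·log₂(1/0.17) + 0.30·log₂(1/0.30) + 0.13·log₂(1/0.13) + 0.26·log₂(1/0.26) + 0.14·log₂(1/0.14) = 2.2407 bits.
RT = 230 + 90 × 2.2407 = 431.66 ms.

432 ms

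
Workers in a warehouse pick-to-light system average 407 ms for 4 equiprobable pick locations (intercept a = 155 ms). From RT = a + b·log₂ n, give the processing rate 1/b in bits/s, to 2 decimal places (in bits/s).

7.94 bits/s

Choice component = 407 − 155 = 252 ms over log₂(4) = 2 bits.
b = 252 / 2 = 126.000 ms/bit, so 1/b = 7.937 bits/s.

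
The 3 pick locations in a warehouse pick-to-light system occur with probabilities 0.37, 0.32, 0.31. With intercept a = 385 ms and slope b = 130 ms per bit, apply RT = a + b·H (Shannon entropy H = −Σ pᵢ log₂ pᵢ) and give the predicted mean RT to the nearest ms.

Entropy contributions −pᵢ log₂ pᵢ: 0.5307, 0.5260, 0.5238; sum H = 1.5806 bits.
RT = a + bH = 385 + 130·1.5806 = 590.47 ms.

590 ms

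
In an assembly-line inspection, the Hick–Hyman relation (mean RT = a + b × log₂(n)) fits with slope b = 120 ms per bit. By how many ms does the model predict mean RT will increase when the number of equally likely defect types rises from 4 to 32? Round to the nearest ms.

360 ms

The intercept a cancels: ΔRT = b·(log₂ n₂ − log₂ n₁) = b·log₂(n₂/n₁).
log₂(32) − log₂(4) = log₂(32/4) = log₂(8) = 3.
ΔRT = 120 × 3.0000 = 360.000 ms.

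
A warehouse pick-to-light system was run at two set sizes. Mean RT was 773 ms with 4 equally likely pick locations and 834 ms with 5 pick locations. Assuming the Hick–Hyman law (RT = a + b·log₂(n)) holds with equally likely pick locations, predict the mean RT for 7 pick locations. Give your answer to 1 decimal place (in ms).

With log₂ n on the abscissa the relation is linear; from the two conditions:
  b = (834 − 773) / (log₂ 5 − log₂ 4) = 61 / (2.3219 − 2) = 189.483 ms/bit
  a = 773 − 189.483 × 2 = 394.033 ms
Then RT(7) = 394.033 + 189.483 × log₂ 7 = 394.033 + 189.483 × 2.8074 ≈ 925.980 ms.

926.0 ms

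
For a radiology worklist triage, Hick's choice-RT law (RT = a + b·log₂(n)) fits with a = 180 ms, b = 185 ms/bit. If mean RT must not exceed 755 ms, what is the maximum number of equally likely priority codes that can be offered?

8

Information budget: (755 − 180)/185 = 3.1081 bits, so n ≤ 2^3.1081 = 8.623 → at most 8.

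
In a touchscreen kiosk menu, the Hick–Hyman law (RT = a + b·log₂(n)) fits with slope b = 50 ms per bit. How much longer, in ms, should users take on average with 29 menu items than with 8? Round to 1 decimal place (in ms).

92.9 ms

Only the slope matters, since a is common to both: ΔRT = b·log₂(n₂/n₁).
log₂(29) − log₂(8) = 4.8580 − 3 = 1.8580.
ΔRT = 50 × 1.8580 = 92.899 ms.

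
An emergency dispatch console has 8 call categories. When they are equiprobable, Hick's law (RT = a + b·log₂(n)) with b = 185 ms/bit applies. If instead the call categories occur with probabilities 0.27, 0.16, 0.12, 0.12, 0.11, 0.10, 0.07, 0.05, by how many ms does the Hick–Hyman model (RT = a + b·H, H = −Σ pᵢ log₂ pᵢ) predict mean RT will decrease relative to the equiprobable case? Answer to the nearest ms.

31 ms

Equiprobable entropy H₀ = log₂ 8 = 3.0000 bits.
Skewed entropy H = −Σ pᵢ log₂ pᵢ = 2.8343 bits.
ΔRT = b·(H₀ − H) = 185 × 0.1657 = 30.65 ms.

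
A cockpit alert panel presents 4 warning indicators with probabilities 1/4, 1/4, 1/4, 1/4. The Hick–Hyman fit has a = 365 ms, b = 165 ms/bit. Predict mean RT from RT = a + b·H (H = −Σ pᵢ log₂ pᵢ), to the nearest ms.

Each term −pᵢ log₂ pᵢ: 0.25·2 + 0.25·2 + 0.25·2 + 0.25·2; summed, H = 2.000 bits.
Mean RT = a + bH = 365 + 165·2.000 = 695.00 ms.

695 ms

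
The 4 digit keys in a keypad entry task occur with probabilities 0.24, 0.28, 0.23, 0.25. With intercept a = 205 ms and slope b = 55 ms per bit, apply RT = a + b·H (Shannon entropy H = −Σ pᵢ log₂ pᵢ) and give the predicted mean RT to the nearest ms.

H = 0.24·log₂(1/0.24) + 0.28·log₂(1/0.28) + 0.23·log₂(1/0.23) + 0.25·log₂(1/0.25) = 1.9960 bits.
RT = 205 + 55 × 1.9960 = 314.78 ms.

315 ms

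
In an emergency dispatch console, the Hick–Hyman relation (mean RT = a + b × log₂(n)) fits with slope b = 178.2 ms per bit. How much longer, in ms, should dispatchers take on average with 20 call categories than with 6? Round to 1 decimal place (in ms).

ΔRT = (a + b log₂ n₂) − (a + b log₂ n₁) = b·(log₂ n₂ − log₂ n₁).
log₂(20) − log₂(6) = 4.3219 − 2.5850 = 1.7370.
ΔRT = 178.2 × 1.7370 = 309.527 ms.

309.5 ms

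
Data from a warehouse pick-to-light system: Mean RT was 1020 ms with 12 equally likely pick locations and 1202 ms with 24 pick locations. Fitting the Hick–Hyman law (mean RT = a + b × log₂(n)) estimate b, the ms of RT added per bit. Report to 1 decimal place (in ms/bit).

b = (RT₂ − RT₁)/(log₂ n₂ − log₂ n₁) = (1202 − 1020)/(4.5850 − 3.5850) = 182.000 ms/bit.

182.0 ms/bit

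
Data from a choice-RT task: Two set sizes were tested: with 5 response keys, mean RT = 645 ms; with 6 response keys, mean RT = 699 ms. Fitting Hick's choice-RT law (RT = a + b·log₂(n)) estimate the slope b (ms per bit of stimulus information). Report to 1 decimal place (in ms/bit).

Slope: b = (699 − 645) / (log₂ 6 − log₂ 5) = 54/0.2630 = 205.296 ms/bit.

205.3 ms/bit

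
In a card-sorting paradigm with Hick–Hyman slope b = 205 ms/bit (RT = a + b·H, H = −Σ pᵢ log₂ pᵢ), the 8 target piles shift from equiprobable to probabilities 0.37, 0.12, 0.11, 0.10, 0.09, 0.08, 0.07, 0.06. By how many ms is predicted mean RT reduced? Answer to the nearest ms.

The RT saving is b·ΔH. Equiprobable H₀ = log₂(8) = 3.0000 bits; with the given probabilities H = 2.6965 bits.
b·(H₀ − H) = 205 × (3.0000 − 2.6965) = 62.21 ms.

62 ms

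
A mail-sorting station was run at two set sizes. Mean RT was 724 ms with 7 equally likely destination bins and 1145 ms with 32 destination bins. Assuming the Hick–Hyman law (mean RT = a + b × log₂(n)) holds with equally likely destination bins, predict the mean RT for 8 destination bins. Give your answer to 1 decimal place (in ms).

761.0 ms

RT is linear in log₂ n, so two points fix the line:
  b = (1145 − 724) / (log₂ 32 − log₂ 7) = 421 / (5 − 2.8074) = 192.006 ms/bit
  a = 724 − 192.006 × 2.8074 = 184.972 ms
Then RT(8) = 184.972 + 192.006 × log₂ 8 = 184.972 + 192.006 × 3 ≈ 760.989 ms.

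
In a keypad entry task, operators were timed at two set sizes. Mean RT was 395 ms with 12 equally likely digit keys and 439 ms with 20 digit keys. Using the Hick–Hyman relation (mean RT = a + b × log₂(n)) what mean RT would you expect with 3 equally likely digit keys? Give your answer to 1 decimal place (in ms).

275.6 ms

With log₂ n on the abscissa the relation is linear; from the two conditions:
  b = (439 − 395) / (log₂ 20 − log₂ 12) = 44 / (4.3219 − 3.5850) = 59.704 ms/bit
  a = 395 − 59.704 × 3.5850 = 180.962 ms
Then RT(3) = 180.962 + 59.704 × log₂ 3 = 180.962 + 59.704 × 1.5850 ≈ 275.591 ms.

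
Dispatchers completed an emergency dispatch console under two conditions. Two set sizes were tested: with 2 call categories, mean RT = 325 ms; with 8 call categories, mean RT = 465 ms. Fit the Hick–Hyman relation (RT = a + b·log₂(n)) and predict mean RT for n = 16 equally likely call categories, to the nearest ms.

With log₂ n on the abscissa the relation is linear; from the two conditions:
  b = (465 − 325) / (log₂ 8 − log₂ 2) = 140 / (3 − 1) = 70 ms/bit
  a = 325 − 70 × 1 = 255 ms
Then RT(16) = 255 + 70 × log₂ 16 = 255 + 70 × 4 ≈ 535.000 ms.

535 ms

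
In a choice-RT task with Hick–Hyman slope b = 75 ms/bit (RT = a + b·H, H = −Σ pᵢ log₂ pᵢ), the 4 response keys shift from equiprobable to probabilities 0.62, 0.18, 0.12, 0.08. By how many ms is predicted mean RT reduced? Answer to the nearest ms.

Equiprobable entropy H₀ = log₂ 4 = 2.0000 bits.
Skewed entropy H = −Σ pᵢ log₂ pᵢ = 1.5315 bits.
ΔRT = b·(H₀ − H) = 75 × 0.4685 = 35.14 ms.

35 ms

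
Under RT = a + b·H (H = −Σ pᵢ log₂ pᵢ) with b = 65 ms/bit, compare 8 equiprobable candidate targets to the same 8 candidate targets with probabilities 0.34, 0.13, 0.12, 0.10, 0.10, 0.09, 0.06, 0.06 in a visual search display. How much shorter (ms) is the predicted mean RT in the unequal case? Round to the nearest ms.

The RT saving is b·ΔH. Equiprobable H₀ = log₂(8) = 3.0000 bits; with the given probabilities H = 2.7430 bits.
b·(H₀ − H) = 65 × (3.0000 − 2.7430) = 16.71 ms.

17 ms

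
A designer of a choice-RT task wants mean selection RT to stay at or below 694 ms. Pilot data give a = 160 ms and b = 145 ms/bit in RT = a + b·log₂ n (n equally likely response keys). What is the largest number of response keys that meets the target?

145·log₂ n ≤ 694 − 160 = 534, giving log₂ n ≤ 3.6828 and n ≤ 12.842. The largest whole number is 12.

12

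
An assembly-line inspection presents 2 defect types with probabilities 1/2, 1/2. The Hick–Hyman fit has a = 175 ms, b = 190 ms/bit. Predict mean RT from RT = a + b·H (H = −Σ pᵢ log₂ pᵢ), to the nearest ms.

Each term −pᵢ log₂ pᵢ: 0.5·1 + 0.5·1; summed, H = 1.000 bits.
Mean RT = a + bH = 175 + 190·1.000 = 365.00 ms.

365 ms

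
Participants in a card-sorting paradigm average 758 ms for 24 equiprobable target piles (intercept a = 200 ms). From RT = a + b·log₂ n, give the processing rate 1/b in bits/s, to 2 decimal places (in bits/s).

b = (758 − 200)/log₂ 24 = 558/4.5850 = 121.702 ms per bit = 0.12170 s/bit; the reciprocal is 8.217 bits/s.

8.22 bits/s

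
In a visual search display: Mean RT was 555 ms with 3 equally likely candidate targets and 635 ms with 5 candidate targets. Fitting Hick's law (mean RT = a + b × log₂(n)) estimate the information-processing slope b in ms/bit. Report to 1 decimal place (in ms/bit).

Slope: b = (635 − 555) / (log₂ 5 − log₂ 3) = 80/0.7370 = 108.553 ms/bit.

108.6 ms/bit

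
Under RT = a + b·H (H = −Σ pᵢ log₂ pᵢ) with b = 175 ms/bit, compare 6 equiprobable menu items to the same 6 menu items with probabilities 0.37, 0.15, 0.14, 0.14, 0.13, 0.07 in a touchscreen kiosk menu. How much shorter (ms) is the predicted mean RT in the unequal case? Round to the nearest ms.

35 ms

Equiprobable entropy H₀ = log₂ 6 = 2.5850 bits.
Skewed entropy H = −Σ pᵢ log₂ pᵢ = 2.3867 bits.
ΔRT = b·(H₀ − H) = 175 × 0.1983 = 34.70 ms.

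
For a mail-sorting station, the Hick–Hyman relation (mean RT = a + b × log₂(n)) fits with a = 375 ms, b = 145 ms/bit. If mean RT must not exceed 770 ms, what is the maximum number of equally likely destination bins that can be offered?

6

145·log₂ n ≤ 770 − 375 = 395, giving log₂ n ≤ 2.7241 and n ≤ 6.608. The largest whole number is 6.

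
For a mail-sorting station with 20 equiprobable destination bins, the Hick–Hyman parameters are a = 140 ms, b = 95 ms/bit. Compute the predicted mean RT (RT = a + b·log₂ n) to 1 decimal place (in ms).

550.6 ms

log₂(20) = 4.3219 bits, so RT = 140 + 95 × 4.3219 ≈ 550.583 ms.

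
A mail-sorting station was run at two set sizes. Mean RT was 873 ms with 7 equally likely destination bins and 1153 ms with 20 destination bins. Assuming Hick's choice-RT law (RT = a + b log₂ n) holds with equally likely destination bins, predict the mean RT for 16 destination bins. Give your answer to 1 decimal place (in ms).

1093.5 ms

RT is linear in log₂ n, so two points fix the line:
  b = (1153 − 873) / (log₂ 20 − log₂ 7) = 280 / (4.3219 − 2.8074) = 184.871 ms/bit
  a = 873 − 184.871 × 2.8074 = 354.003 ms
Then RT(16) = 354.003 + 184.871 × log₂ 16 = 354.003 + 184.871 × 4 ≈ 1093.485 ms.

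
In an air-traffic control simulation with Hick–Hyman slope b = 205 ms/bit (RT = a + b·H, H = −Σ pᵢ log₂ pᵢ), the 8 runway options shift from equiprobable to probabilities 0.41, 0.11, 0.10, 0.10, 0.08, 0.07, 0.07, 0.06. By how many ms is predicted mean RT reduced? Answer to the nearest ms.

The RT saving is b·ΔH. Equiprobable H₀ = log₂(8) = 3.0000 bits; with the given probabilities H = 2.6142 bits.
b·(H₀ − H) = 205 × (3.0000 − 2.6142) = 79.09 ms.

79 ms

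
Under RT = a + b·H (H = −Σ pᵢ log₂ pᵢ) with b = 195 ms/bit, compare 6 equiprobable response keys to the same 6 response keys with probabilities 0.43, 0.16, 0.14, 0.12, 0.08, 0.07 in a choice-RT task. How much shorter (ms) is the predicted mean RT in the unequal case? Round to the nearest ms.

61 ms

The RT saving is b·ΔH. Equiprobable H₀ = log₂(6) = 2.5850 bits; with the given probabilities H = 2.2708 bits.
b·(H₀ − H) = 195 × (2.5850 − 2.2708) = 61.26 ms.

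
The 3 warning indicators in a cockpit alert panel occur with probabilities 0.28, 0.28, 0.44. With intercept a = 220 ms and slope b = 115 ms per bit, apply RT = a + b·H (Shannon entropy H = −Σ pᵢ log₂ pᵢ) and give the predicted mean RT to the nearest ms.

Entropy contributions −pᵢ log₂ pᵢ: 0.5142, 0.5142, 0.5211; sum H = 1.5496 bits.
RT = a + bH = 220 + 115·1.5496 = 398.20 ms.

398 ms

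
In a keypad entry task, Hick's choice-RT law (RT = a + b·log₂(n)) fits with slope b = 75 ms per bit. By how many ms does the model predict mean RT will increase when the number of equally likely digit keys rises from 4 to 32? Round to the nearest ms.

225 ms

ΔRT = (a + b log₂ n₂) − (a + b log₂ n₁) = b·(log₂ n₂ − log₂ n₁).
log₂(32) − log₂(4) = log₂(32/4) = log₂(8) = 3.
ΔRT = 75 × 3.0000 = 225.000 ms.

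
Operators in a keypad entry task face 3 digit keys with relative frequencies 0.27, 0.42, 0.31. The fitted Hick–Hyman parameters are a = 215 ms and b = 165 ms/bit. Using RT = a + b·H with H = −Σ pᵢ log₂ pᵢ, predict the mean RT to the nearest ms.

472 ms

Entropy contributions −pᵢ log₂ pᵢ: 0.5100, 0.5256, 0.5238; sum H = 1.5595 bits.
RT = a + bH = 215 + 165·1.5595 = 472.31 ms.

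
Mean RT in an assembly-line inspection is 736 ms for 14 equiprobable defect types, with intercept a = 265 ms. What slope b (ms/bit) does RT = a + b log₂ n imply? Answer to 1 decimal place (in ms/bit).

123.7 ms/bit

14 alternatives carry log₂ 14 = 3.8074 bits; the choice cost is 736 − 265 = 471 ms, so b = 471/3.8074 = 123.708 ms/bit.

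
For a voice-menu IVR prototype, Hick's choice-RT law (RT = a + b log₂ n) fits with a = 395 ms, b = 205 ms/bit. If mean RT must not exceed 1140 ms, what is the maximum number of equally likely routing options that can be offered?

12

Information budget: (1140 − 395)/205 = 3.6341 bits, so n ≤ 2^3.6341 = 12.416 → at most 12.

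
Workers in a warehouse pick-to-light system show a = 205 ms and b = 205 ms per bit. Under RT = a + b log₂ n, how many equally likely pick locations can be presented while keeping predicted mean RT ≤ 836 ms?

8

205·log₂ n ≤ 836 − 205 = 631, giving log₂ n ≤ 3.0780 and n ≤ 8.445. The largest whole number is 8.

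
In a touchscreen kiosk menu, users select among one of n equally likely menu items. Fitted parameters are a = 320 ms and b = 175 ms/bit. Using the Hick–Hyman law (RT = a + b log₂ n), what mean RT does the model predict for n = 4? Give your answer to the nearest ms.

log₂(4) = 2 bits, so RT = 320 + 175 × 2 ≈ 670.000 ms.

670 ms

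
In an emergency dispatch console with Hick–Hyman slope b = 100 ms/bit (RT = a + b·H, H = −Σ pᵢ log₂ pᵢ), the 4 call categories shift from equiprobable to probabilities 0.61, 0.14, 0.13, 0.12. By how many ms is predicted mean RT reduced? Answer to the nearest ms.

42 ms

The RT saving is b·ΔH. Equiprobable H₀ = log₂(4) = 2.0000 bits; with the given probabilities H = 1.5818 bits.
b·(H₀ − H) = 100 × (2.0000 − 1.5818) = 41.82 ms.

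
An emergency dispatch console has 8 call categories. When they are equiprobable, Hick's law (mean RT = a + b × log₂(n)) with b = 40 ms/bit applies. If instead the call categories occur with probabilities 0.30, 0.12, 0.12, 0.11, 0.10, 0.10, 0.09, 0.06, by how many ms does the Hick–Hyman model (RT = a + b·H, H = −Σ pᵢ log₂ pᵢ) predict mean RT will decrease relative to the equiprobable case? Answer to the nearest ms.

The RT saving is b·ΔH. Equiprobable H₀ = log₂(8) = 3.0000 bits; with the given probabilities H = 2.8261 bits.
b·(H₀ − H) = 40 × (3.0000 − 2.8261) = 6.96 ms.

7 ms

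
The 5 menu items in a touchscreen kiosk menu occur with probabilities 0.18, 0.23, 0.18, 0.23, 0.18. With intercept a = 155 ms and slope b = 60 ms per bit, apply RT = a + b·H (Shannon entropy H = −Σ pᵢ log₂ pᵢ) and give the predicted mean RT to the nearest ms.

Entropy contributions −pᵢ log₂ pᵢ: 0.4453, 0.4877, 0.4453, 0.4877, 0.4453; sum H = 2.3113 bits.
RT = a + bH = 155 + 60·2.3113 = 293.68 ms.

294 ms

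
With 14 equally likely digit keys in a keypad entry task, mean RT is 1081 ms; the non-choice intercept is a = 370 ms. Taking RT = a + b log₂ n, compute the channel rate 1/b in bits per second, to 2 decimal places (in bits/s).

Choice component = 1081 − 370 = 711 ms over log₂(14) = 3.8074 bits.
b = 711 / 3.8074 = 186.744 ms/bit, so 1/b = 5.355 bits/s.

5.35 bits/s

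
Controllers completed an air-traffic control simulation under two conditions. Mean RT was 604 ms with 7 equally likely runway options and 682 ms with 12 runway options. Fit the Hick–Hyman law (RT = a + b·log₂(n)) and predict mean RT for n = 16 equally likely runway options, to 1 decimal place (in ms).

723.6 ms

Solve the two-equation system in a and b:
  b = (682 − 604) / (log₂ 12 − log₂ 7) = 78 / (3.5850 − 2.8074) = 100.308 ms/bit
  a = 604 − 100.308 × 2.8074 = 322.401 ms
Then RT(16) = 322.401 + 100.308 × log₂ 16 = 322.401 + 100.308 × 4 ≈ 723.631 ms.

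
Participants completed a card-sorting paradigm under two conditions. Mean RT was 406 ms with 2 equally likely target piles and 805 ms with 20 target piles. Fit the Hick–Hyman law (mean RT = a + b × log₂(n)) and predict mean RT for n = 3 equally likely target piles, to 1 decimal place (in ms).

Solve the two-equation system in a and b:
  b = (805 − 406) / (log₂ 20 − log₂ 2) = 399 / (4.3219 − 1) = 120.111 ms/bit
  a = 406 − 120.111 × 1 = 285.889 ms
Then RT(3) = 285.889 + 120.111 × log₂ 3 = 285.889 + 120.111 × 1.5850 ≈ 476.260 ms.

476.3 ms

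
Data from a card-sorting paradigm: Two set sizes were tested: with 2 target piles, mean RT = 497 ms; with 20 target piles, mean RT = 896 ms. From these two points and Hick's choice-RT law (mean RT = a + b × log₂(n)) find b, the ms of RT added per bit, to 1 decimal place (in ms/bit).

120.1 ms/bit

The slope on a log₂ axis is (896 − 497) / (4.3219 − 1) = 120.111 ms/bit.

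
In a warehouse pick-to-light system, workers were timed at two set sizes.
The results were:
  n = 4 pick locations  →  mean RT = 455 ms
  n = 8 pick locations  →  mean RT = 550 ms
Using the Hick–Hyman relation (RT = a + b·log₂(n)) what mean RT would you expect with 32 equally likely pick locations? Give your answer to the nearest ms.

RT is linear in log₂ n, so two points fix the line:
  b = (550 − 455) / (log₂ 8 − log₂ 4) = 95 / (3 − 2) = 95 ms/bit
  a = 455 − 95 × 2 = 265 ms
Then RT(32) = 265 + 95 × log₂ 32 = 265 + 95 × 5 ≈ 740.000 ms.

740 ms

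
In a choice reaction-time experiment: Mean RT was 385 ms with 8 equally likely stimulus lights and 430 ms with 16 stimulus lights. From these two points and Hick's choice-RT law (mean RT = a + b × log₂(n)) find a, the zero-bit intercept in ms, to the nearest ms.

250 ms

Slope: b = (430 − 385) / (log₂ 16 − log₂ 8) = 45/1.0000 = 45 ms/bit.
Intercept: a = 385 − 45·log₂(8) = 250.000 ms.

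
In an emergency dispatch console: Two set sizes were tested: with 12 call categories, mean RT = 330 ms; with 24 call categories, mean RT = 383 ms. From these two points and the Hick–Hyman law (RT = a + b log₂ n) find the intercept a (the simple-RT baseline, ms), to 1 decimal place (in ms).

The slope on a log₂ axis is (383 − 330) / (4.5850 − 3.5850) = 53.000 ms/bit.
a = RT₁ − b·log₂ n₁ = 330 − 53.000 × 3.5850 = 139.997 ms.

140.0 ms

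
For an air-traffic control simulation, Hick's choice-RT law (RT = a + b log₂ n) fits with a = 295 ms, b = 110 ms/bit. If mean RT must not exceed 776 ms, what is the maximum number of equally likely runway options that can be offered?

Information budget: (776 − 295)/110 = 4.3727 bits, so n ≤ 2^4.3727 = 20.717 → at most 20.

20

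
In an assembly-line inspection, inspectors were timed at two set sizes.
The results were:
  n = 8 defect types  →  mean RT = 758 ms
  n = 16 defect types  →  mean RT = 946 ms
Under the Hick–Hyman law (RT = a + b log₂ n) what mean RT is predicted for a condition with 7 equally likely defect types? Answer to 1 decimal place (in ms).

721.8 ms

Solve the two-equation system in a and b:
  b = (946 − 758) / (log₂ 16 − log₂ 8) = 188 / (4 − 3) = 188.000 ms/bit
  a = 758 − 188.000 × 3 = 194.000 ms
Then RT(7) = 194.000 + 188.000 × log₂ 7 = 194.000 + 188.000 × 2.8074 ≈ 721.783 ms.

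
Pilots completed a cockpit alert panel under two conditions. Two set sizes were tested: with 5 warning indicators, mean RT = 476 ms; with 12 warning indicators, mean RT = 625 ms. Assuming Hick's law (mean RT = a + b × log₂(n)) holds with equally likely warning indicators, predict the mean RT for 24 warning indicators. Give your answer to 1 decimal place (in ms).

743.0 ms

With log₂ n on the abscissa the relation is linear; from the two conditions:
  b = (625 − 476) / (log₂ 12 − log₂ 5) = 149 / (3.5850 − 2.3219) = 117.970 ms/bit
  a = 476 − 117.970 × 2.3219 = 202.082 ms
Then RT(24) = 202.082 + 117.970 × log₂ 24 = 202.082 + 117.970 × 4.5850 ≈ 742.970 ms.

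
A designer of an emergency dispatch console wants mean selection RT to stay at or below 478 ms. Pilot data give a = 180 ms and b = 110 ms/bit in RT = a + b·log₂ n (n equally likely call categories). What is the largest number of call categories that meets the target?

110·log₂ n ≤ 478 − 180 = 298, giving log₂ n ≤ 2.7091 and n ≤ 6.539. The largest whole number is 6.

6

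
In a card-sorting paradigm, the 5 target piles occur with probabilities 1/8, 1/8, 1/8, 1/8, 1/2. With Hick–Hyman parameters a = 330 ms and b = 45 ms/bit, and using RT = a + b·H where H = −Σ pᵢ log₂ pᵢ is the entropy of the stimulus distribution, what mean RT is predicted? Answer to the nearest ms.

Each term −pᵢ log₂ pᵢ: 0.125·3 + 0.125·3 + 0.125·3 + 0.125·3 + 0.5·1; summed, H = 2.000 bits.
Mean RT = a + bH = 330 + 45·2.000 = 420.00 ms.

420 ms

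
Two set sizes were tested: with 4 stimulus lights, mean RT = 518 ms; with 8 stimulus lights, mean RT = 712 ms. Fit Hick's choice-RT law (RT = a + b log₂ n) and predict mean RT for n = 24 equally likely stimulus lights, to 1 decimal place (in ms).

RT is linear in log₂ n, so two points fix the line:
  b = (712 − 518) / (log₂ 8 − log₂ 4) = 194 / (3 − 2) = 194.000 ms/bit
  a = 518 − 194.000 × 2 = 130.000 ms
Then RT(24) = 130.000 + 194.000 × log₂ 24 = 130.000 + 194.000 × 4.5850 ≈ 1019.483 ms.

1019.5 ms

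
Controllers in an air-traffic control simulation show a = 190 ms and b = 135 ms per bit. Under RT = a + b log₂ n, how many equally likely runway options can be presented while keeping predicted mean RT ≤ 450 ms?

3

135·log₂ n ≤ 450 − 190 = 260, giving log₂ n ≤ 1.9259 and n ≤ 3.800. The largest whole number is 3.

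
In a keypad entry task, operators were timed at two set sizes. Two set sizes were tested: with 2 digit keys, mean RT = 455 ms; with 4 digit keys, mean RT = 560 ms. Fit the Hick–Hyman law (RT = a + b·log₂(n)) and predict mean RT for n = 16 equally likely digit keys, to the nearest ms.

770 ms

Fit slope and intercept:
  b = (560 − 455) / (log₂ 4 − log₂ 2) = 105 / (2 − 1) = 105 ms/bit
  a = 455 − 105 × 1 = 350 ms
Then RT(16) = 350 + 105 × log₂ 16 = 350 + 105 × 4 ≈ 770.000 ms.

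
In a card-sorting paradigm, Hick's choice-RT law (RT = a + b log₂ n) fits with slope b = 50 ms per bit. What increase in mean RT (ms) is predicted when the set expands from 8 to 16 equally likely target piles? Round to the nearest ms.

50 ms

ΔRT = (a + b log₂ n₂) − (a + b log₂ n₁) = b·(log₂ n₂ − log₂ n₁).
log₂(16) − log₂(8) = log₂(16/8) = log₂(2) = 1.
ΔRT = 50 × 1.0000 = 50.000 ms.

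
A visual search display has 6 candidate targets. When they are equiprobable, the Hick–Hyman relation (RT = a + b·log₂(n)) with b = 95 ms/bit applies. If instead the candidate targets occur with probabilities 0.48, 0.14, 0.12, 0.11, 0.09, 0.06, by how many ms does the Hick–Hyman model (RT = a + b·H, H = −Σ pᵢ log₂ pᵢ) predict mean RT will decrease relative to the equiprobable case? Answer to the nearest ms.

Equiprobable entropy H₀ = log₂ 6 = 2.5850 bits.
Skewed entropy H = −Σ pᵢ log₂ pᵢ = 2.1789 bits.
ΔRT = b·(H₀ − H) = 95 × 0.4060 = 38.57 ms.

39 ms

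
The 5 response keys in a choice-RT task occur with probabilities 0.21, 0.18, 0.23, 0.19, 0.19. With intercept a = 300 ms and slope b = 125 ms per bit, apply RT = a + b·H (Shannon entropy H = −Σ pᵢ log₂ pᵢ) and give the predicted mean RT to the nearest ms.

590 ms

H = 0.21·log₂(1/0.21) + 0.18·log₂(1/0.18) + 0.23·log₂(1/0.23) + 0.19·log₂(1/0.19) + 0.19·log₂(1/0.19) = 2.3163 bits.
RT = 300 + 125 × 2.3163 = 589.53 ms.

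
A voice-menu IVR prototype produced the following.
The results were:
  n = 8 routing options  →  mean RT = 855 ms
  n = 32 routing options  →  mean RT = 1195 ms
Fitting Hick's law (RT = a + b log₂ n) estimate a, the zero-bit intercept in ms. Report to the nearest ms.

345 ms

Slope: b = (1195 − 855) / (log₂ 32 − log₂ 8) = 340/2.0000 = 170 ms/bit.
Intercept: a = 855 − 170·log₂(8) = 345.000 ms.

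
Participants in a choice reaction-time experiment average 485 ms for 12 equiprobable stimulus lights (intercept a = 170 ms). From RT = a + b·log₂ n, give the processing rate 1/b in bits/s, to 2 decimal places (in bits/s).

11.38 bits/s

Choice component = 485 − 170 = 315 ms over log₂(12) = 3.5850 bits.
b = 315 / 3.5850 = 87.867 ms/bit, so 1/b = 11.381 bits/s.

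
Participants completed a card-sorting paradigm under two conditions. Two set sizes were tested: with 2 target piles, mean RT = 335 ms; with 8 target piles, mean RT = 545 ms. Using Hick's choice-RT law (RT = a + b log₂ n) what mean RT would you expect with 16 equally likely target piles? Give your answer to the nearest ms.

Solve the two-equation system in a and b:
  b = (545 − 335) / (log₂ 8 − log₂ 2) = 210 / (3 − 1) = 105 ms/bit
  a = 335 − 105 × 1 = 230 ms
Then RT(16) = 230 + 105 × log₂ 16 = 230 + 105 × 4 ≈ 650.000 ms.

650 ms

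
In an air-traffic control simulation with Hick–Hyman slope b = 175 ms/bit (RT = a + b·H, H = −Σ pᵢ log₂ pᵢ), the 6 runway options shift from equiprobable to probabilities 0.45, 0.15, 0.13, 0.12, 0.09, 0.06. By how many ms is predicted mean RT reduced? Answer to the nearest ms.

61 ms

Equiprobable entropy H₀ = log₂ 6 = 2.5850 bits.
Skewed entropy H = −Σ pᵢ log₂ pᵢ = 2.2348 bits.
ΔRT = b·(H₀ − H) = 175 × 0.3501 = 61.27 ms.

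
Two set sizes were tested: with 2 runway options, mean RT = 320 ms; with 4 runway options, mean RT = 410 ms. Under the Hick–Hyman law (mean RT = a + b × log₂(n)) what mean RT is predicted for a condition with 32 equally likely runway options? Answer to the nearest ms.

680 ms

RT is linear in log₂ n, so two points fix the line:
  b = (410 − 320) / (log₂ 4 − log₂ 2) = 90 / (2 − 1) = 90 ms/bit
  a = 320 − 90 × 1 = 230 ms
Then RT(32) = 230 + 90 × log₂ 32 = 230 + 90 × 5 ≈ 680.000 ms.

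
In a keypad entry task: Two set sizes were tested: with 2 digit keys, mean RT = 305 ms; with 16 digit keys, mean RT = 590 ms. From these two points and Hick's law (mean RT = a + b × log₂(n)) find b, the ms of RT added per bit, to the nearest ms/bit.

Slope: b = (590 − 305) / (log₂ 16 − log₂ 2) = 285/3.0000 = 95 ms/bit.

95 ms/bit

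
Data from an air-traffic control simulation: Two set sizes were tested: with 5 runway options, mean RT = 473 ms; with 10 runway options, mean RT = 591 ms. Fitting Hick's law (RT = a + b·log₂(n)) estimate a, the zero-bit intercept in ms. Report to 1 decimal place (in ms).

199.0 ms

The slope on a log₂ axis is (591 − 473) / (3.3219 − 2.3219) = 118.000 ms/bit.
Intercept: a = 473 − 118.000·log₂(5) = 199.012 ms.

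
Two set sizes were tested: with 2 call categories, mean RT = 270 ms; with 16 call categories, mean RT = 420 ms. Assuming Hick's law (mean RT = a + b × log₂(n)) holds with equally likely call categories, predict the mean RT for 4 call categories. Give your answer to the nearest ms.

Fit slope and intercept:
  b = (420 − 270) / (log₂ 16 − log₂ 2) = 150 / (4 − 1) = 50 ms/bit
  a = 270 − 50 × 1 = 220 ms
Then RT(4) = 220 + 50 × log₂ 4 = 220 + 50 × 2 ≈ 320.000 ms.

320 ms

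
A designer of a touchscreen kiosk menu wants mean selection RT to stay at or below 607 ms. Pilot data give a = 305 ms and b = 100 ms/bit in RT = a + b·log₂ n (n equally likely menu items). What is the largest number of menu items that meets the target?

8

Information budget: (607 − 305)/100 = 3.0200 bits, so n ≤ 2^3.0200 = 8.112 → at most 8.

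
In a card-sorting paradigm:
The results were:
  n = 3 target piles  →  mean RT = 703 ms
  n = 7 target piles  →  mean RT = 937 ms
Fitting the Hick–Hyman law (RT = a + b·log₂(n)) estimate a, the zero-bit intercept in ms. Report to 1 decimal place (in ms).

399.6 ms

b = (RT₂ − RT₁)/(log₂ n₂ − log₂ n₁) = (937 − 703)/(2.8074 − 1.5850) = 191.428 ms/bit.
Intercept: a = 703 − 191.428·log₂(3) = 399.594 ms.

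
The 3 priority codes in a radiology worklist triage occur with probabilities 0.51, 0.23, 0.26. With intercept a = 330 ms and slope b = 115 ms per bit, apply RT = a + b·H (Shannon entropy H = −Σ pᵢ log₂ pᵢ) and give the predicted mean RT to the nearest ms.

H = 0.51·log₂(1/0.51) + 0.23·log₂(1/0.23) + 0.26·log₂(1/0.26) = 1.4884 bits.
RT = 330 + 115 × 1.4884 = 501.16 ms.

501 ms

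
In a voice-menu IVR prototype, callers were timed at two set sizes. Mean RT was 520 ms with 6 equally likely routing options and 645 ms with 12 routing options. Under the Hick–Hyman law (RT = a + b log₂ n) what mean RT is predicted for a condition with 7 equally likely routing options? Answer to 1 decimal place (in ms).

547.8 ms

Fit slope and intercept:
  b = (645 − 520) / (log₂ 12 − log₂ 6) = 125 / (3.5850 − 2.5850) = 125.000 ms/bit
  a = 520 − 125.000 × 2.5850 = 196.880 ms
Then RT(7) = 196.880 + 125.000 × log₂ 7 = 196.880 + 125.000 × 2.8074 ≈ 547.799 ms.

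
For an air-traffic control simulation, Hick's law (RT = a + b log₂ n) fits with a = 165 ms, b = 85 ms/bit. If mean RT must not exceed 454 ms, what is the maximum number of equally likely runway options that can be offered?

10

Information budget: (454 − 165)/85 = 3.4000 bits, so n ≤ 2^3.4000 = 10.556 → at most 10.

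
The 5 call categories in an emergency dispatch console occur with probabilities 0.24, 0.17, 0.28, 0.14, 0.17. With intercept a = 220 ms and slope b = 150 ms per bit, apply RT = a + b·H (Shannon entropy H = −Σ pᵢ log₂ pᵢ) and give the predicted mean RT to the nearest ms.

561 ms

Entropy contributions −pᵢ log₂ pᵢ: 0.4941, 0.4346, 0.5142, 0.3971, 0.4346; sum H = 2.2746 bits.
RT = a + bH = 220 + 150·2.2746 = 561.20 ms.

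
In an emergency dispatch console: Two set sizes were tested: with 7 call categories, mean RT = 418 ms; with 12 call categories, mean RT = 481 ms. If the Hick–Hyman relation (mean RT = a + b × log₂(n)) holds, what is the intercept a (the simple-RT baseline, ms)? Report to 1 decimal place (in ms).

Slope: b = (481 − 418) / (log₂ 12 − log₂ 7) = 63/0.7776 = 81.018 ms/bit.
a = RT₁ − b·log₂ n₁ = 418 − 81.018 × 2.8074 = 190.554 ms.

190.6 ms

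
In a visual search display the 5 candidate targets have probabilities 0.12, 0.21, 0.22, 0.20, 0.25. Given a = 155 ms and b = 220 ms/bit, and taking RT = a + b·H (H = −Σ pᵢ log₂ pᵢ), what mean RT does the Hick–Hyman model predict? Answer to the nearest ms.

658 ms

H = 0.12·log₂(1/0.12) + 0.21·log₂(1/0.21) + 0.22·log₂(1/0.22) + 0.20·log₂(1/0.20) + 0.25·log₂(1/0.25) = 2.2848 bits.
RT = 155 + 220 × 2.2848 = 657.67 ms.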